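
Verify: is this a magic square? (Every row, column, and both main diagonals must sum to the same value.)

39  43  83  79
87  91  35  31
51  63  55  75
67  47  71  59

Row 1: 39 + 43 + 83 + 79 = 244.
Row 2: 87 + 91 + 35 + 31 = 244.
Row 3: 51 + 63 + 55 + 75 = 244.
Row 4: 67 + 47 + 71 + 59 = 244.
Column 1: 39 + 87 + 51 + 67 = 244.
Column 2: 43 + 91 + 63 + 47 = 244.
Column 3: 83 + 35 + 55 + 71 = 244.
Column 4: 79 + 31 + 75 + 59 = 244.
Main diagonal: 39 + 91 + 55 + 59 = 244.
Anti-diagonal: 79 + 35 + 63 + 67 = 244.
All lines sum to 244.

Yes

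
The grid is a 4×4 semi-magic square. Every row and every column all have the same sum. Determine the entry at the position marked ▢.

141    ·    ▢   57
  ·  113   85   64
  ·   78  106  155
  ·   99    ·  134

Column 4 is complete and sums to 410; that is the magic constant.
Row 2: 113 + 85 + 64 + ? = 410, so (2,1) = 148.
Row 3: 78 + 106 + 155 + ? = 410, so (3,1) = 71.
Column 1 must total 410; the given cells sum to 360, so (4,1) = 50.
The remaining cell in column 2 is (1,2) = 410 − 290 = 120.
Row 1: 141 + 120 + 57 + ? = 410, so (1,3) = 92.

92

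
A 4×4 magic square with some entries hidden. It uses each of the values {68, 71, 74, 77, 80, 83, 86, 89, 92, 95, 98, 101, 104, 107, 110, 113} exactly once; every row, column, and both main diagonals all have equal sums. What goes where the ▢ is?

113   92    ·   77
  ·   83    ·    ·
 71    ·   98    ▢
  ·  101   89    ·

The 16 entries sum to 1448, so each line sums to 1448/4 = 362.
From row 1, 362 − (113 + 92 + 77) gives (1,3) = 80.
The remaining cell in column 2 is (3,2) = 362 − 276 = 86.
From column 3, 362 − (80 + 98 + 89) gives (2,3) = 95.
Using main diagonal: 113 + 83 + 98 + ? → (4,4) = 362 − 294 = 68.
Anti-diagonal: 77 + 95 + 86 + ? = 362, so (4,1) = 104.
The remaining cell in row 3 is (3,4) = 362 − 255 = 107.

107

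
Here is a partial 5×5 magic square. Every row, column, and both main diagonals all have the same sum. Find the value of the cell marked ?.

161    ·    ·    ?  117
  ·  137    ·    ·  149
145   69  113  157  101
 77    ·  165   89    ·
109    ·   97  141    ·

73

Row 3 is complete and sums to 585; that is the magic constant.
From column 1, 585 − (161 + 145 + 77 + 109) gives (2,1) = 93.
Main diagonal must total 585; the given cells sum to 500, so (5,5) = 85.
From row 5, 585 − (109 + 97 + 141 + 85) gives (5,2) = 153.
Column 5 must total 585; the given cells sum to 452, so (4,5) = 133.
From row 4, 585 − (77 + 165 + 89 + 133) gives (4,2) = 121.
Column 2 must total 585; the given cells sum to 480, so (1,2) = 105.
Anti-diagonal needs 585; the known cells sum to 460, so (2,4) = 125.
Using row 2: 93 + 137 + 125 + 149 + ? → (2,3) = 585 − 504 = 81.
The remaining cell in column 3 is (1,3) = 585 − 456 = 129.
Column 4: 125 + 157 + 89 + 141 + ? = 585, so (1,4) = 73.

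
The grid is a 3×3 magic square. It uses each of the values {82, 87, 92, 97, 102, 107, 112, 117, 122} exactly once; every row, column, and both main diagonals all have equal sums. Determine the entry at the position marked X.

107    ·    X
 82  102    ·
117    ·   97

The 9 entries sum to 918, so each line sums to 918/3 = 306.
Row 2 needs 306; the known cells sum to 184, so (2,3) = 122.
Row 3: 117 + 97 + ? = 306, so (3,2) = 92.
Column 2: 102 + 92 + ? = 306, so (1,2) = 112.
Using column 3: 122 + 97 + ? → (1,3) = 306 − 219 = 87.

87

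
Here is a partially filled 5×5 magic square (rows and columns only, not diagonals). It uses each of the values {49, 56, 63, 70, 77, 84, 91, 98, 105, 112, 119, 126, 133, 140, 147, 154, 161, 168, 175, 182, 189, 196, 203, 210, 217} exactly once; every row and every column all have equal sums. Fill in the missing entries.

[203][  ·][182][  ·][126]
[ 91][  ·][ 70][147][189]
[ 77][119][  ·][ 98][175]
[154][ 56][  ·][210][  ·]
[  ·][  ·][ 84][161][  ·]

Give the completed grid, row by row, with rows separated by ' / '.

203 105 182 49 126 / 91 168 70 147 189 / 77 119 196 98 175 / 154 56 133 210 112 / 140 217 84 161 63

The 25 entries sum to 3325, so each line sums to 3325/5 = 665.
Row 2: 91 + 70 + 147 + 189 + ? = 665, so (2,2) = 168.
From row 3, 665 − (77 + 119 + 98 + 175) gives (3,3) = 196.
Using column 1: 203 + 91 + 77 + 154 + ? → (5,1) = 665 − 525 = 140.
Column 3 must total 665; the given cells sum to 532, so (4,3) = 133.
Column 4 needs 665; the known cells sum to 616, so (1,4) = 49.
Row 1 needs 665; the known cells sum to 560, so (1,2) = 105.
The remaining cell in row 4 is (4,5) = 665 − 553 = 112.
From column 2, 665 − (105 + 168 + 119 + 56) gives (5,2) = 217.
Column 5 must total 665; the given cells sum to 602, so (5,5) = 63.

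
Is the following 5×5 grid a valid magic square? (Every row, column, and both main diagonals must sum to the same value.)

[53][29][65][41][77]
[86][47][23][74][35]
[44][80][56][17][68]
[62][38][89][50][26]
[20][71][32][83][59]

Row 1: 53 + 29 + 65 + 41 + 77 = 265.
Row 2: 86 + 47 + 23 + 74 + 35 = 265.
Row 3: 44 + 80 + 56 + 17 + 68 = 265.
Row 4: 62 + 38 + 89 + 50 + 26 = 265.
Row 5: 20 + 71 + 32 + 83 + 59 = 265.
Column 1: 53 + 86 + 44 + 62 + 20 = 265.
Column 2: 29 + 47 + 80 + 38 + 71 = 265.
Column 3: 65 + 23 + 56 + 89 + 32 = 265.
Column 4: 41 + 74 + 17 + 50 + 83 = 265.
Column 5: 77 + 35 + 68 + 26 + 59 = 265.
Main diagonal: 53 + 47 + 56 + 50 + 59 = 265.
Anti-diagonal: 77 + 74 + 56 + 38 + 20 = 265.
All lines sum to 265.

Yes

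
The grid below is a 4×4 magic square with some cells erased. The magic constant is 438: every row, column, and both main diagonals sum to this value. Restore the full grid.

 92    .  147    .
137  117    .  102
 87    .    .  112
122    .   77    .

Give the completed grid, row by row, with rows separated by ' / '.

92 72 147 127 / 137 117 82 102 / 87 107 132 112 / 122 142 77 97

From row 2, 438 − (137 + 117 + 102) gives (2,3) = 82.
Column 3 must total 438; the given cells sum to 306, so (3,3) = 132.
From main diagonal, 438 − (92 + 117 + 132) gives (4,4) = 97.
From row 3, 438 − (87 + 132 + 112) gives (3,2) = 107.
Row 4 must total 438; the given cells sum to 296, so (4,2) = 142.
Using column 2: 117 + 107 + 142 + ? → (1,2) = 438 − 366 = 72.
Column 4: 102 + 112 + 97 + ? = 438, so (1,4) = 127.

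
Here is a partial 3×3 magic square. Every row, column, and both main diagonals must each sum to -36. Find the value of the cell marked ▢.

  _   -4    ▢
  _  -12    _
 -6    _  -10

-18

Row 3 must total -36; the given cells sum to -16, so (3,2) = -20.
From main diagonal, -36 − (-12 + (-10)) gives (1,1) = -14.
Anti-diagonal: -12 + (-6) + ? = -36, so (1,3) = -18.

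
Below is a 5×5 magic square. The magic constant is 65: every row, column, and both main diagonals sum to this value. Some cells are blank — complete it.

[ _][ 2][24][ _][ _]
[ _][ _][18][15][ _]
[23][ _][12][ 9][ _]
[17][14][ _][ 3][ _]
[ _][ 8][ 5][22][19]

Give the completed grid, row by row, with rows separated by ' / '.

The remaining cell in row 5 is (5,1) = 65 − 54 = 11.
Column 3 needs 65; the known cells sum to 59, so (4,3) = 6.
Using column 4: 15 + 9 + 3 + 22 + ? → (1,4) = 65 − 49 = 16.
Anti-diagonal needs 65; the known cells sum to 52, so (1,5) = 13.
The remaining cell in row 1 is (1,1) = 65 − 55 = 10.
The remaining cell in row 4 is (4,5) = 65 − 40 = 25.
The remaining cell in column 1 is (2,1) = 65 − 61 = 4.
From main diagonal, 65 − (10 + 12 + 3 + 19) gives (2,2) = 21.
Row 2: 4 + 21 + 18 + 15 + ? = 65, so (2,5) = 7.
The remaining cell in column 2 is (3,2) = 65 − 45 = 20.
From column 5, 65 − (13 + 7 + 25 + 19) gives (3,5) = 1.

10 2 24 16 13 / 4 21 18 15 7 / 23 20 12 9 1 / 17 14 6 3 25 / 11 8 5 22 19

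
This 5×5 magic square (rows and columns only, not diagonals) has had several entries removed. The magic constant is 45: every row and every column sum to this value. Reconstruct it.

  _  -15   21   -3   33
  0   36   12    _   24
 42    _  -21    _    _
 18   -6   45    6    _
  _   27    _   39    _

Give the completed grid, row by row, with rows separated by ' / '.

9 -15 21 -3 33 / 0 36 12 -27 24 / 42 3 -21 30 -9 / 18 -6 45 6 -18 / -24 27 -12 39 15

From row 1, 45 − (-15 + 21 + (-3) + 33) gives (1,1) = 9.
Row 2 must total 45; the given cells sum to 72, so (2,4) = -27.
Row 4 needs 45; the known cells sum to 63, so (4,5) = -18.
Column 1: 9 + 0 + 42 + 18 + ? = 45, so (5,1) = -24.
Column 2: -15 + 36 + (-6) + 27 + ? = 45, so (3,2) = 3.
Column 3: 21 + 12 + (-21) + 45 + ? = 45, so (5,3) = -12.
Column 4 needs 45; the known cells sum to 15, so (3,4) = 30.
From row 3, 45 − (42 + 3 + (-21) + 30) gives (3,5) = -9.
Row 5 must total 45; the given cells sum to 30, so (5,5) = 15.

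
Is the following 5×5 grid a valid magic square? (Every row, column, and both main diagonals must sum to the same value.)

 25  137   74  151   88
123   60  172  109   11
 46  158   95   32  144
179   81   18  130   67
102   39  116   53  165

Yes

Row 1: 25 + 137 + 74 + 151 + 88 = 475.
Row 2: 123 + 60 + 172 + 109 + 11 = 475.
Row 3: 46 + 158 + 95 + 32 + 144 = 475.
Row 4: 179 + 81 + 18 + 130 + 67 = 475.
Row 5: 102 + 39 + 116 + 53 + 165 = 475.
Column 1: 25 + 123 + 46 + 179 + 102 = 475.
Column 2: 137 + 60 + 158 + 81 + 39 = 475.
Column 3: 74 + 172 + 95 + 18 + 116 = 475.
Column 4: 151 + 109 + 32 + 130 + 53 = 475.
Column 5: 88 + 11 + 144 + 67 + 165 = 475.
Main diagonal: 25 + 60 + 95 + 130 + 165 = 475.
Anti-diagonal: 88 + 109 + 95 + 81 + 102 = 475.
All lines sum to 475.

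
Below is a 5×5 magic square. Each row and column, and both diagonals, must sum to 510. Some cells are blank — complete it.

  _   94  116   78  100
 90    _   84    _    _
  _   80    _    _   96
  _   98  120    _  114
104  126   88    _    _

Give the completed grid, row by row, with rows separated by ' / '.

122 94 116 78 100 / 90 112 84 106 118 / 108 80 102 124 96 / 86 98 120 92 114 / 104 126 88 110 82

Row 1 needs 510; the known cells sum to 388, so (1,1) = 122.
Using column 2: 94 + 80 + 98 + 126 + ? → (2,2) = 510 − 398 = 112.
From column 3, 510 − (116 + 84 + 120 + 88) gives (3,3) = 102.
From anti-diagonal, 510 − (100 + 102 + 98 + 104) gives (2,4) = 106.
Row 2: 90 + 112 + 84 + 106 + ? = 510, so (2,5) = 118.
Column 5: 100 + 118 + 96 + 114 + ? = 510, so (5,5) = 82.
Using main diagonal: 122 + 112 + 102 + 82 + ? → (4,4) = 510 − 418 = 92.
Row 4 needs 510; the known cells sum to 424, so (4,1) = 86.
Row 5 must total 510; the given cells sum to 400, so (5,4) = 110.
From column 1, 510 − (122 + 90 + 86 + 104) gives (3,1) = 108.
The remaining cell in column 4 is (3,4) = 510 − 386 = 124.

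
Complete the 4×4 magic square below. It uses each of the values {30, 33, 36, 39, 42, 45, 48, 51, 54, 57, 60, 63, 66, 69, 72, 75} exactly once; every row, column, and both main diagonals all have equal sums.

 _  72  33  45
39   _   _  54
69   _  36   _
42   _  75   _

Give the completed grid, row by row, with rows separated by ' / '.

The 16 entries sum to 840, so each line sums to 840/4 = 210.
From row 1, 210 − (72 + 33 + 45) gives (1,1) = 60.
Column 3: 33 + 36 + 75 + ? = 210, so (2,3) = 66.
Using anti-diagonal: 45 + 66 + 42 + ? → (3,2) = 210 − 153 = 57.
Using row 2: 39 + 66 + 54 + ? → (2,2) = 210 − 159 = 51.
Using row 3: 69 + 57 + 36 + ? → (3,4) = 210 − 162 = 48.
The remaining cell in column 2 is (4,2) = 210 − 180 = 30.
Column 4: 45 + 54 + 48 + ? = 210, so (4,4) = 63.

60 72 33 45 / 39 51 66 54 / 69 57 36 48 / 42 30 75 63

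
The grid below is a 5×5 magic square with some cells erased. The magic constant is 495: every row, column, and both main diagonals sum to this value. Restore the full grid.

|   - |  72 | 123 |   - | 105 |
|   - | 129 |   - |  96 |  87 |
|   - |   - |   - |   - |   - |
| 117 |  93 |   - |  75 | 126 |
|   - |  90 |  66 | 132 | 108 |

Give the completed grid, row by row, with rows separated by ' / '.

81 72 123 114 105 / 63 129 120 96 87 / 135 111 102 78 69 / 117 93 84 75 126 / 99 90 66 132 108

Using row 4: 117 + 93 + 75 + 126 + ? → (4,3) = 495 − 411 = 84.
Row 5 must total 495; the given cells sum to 396, so (5,1) = 99.
Column 2: 72 + 129 + 93 + 90 + ? = 495, so (3,2) = 111.
Column 5: 105 + 87 + 126 + 108 + ? = 495, so (3,5) = 69.
Using anti-diagonal: 105 + 96 + 93 + 99 + ? → (3,3) = 495 − 393 = 102.
From column 3, 495 − (123 + 102 + 84 + 66) gives (2,3) = 120.
Main diagonal must total 495; the given cells sum to 414, so (1,1) = 81.
Row 1 needs 495; the known cells sum to 381, so (1,4) = 114.
Using row 2: 129 + 120 + 96 + 87 + ? → (2,1) = 495 − 432 = 63.
From column 1, 495 − (81 + 63 + 117 + 99) gives (3,1) = 135.
Column 4 must total 495; the given cells sum to 417, so (3,4) = 78.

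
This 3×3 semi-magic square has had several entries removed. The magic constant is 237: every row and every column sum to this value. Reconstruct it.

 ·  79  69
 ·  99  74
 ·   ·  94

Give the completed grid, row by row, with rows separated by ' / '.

From row 1, 237 − (79 + 69) gives (1,1) = 89.
Row 2 must total 237; the given cells sum to 173, so (2,1) = 64.
From column 1, 237 − (89 + 64) gives (3,1) = 84.
The remaining cell in column 2 is (3,2) = 237 − 178 = 59.

89 79 69 / 64 99 74 / 84 59 94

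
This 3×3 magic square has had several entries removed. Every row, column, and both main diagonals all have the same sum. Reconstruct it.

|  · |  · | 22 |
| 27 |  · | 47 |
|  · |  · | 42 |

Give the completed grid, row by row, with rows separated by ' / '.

Column 3 is already complete: 22 + 47 + 42 = 111, so that is the magic constant.
Row 2: 27 + 47 + ? = 111, so (2,2) = 37.
Using main diagonal: 37 + 42 + ? → (1,1) = 111 − 79 = 32.
Anti-diagonal must total 111; the given cells sum to 59, so (3,1) = 52.
From row 1, 111 − (32 + 22) gives (1,2) = 57.
Row 3: 52 + 42 + ? = 111, so (3,2) = 17.

32 57 22 / 27 37 47 / 52 17 42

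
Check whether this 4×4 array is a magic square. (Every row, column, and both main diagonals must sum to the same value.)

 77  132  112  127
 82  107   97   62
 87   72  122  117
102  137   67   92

Row 1: 77 + 132 + 112 + 127 = 448.
Row 2: 82 + 107 + 97 + 62 = 348.
Row 3: 87 + 72 + 122 + 117 = 398.
Row 4: 102 + 137 + 67 + 92 = 398.
Column 1: 77 + 82 + 87 + 102 = 348.
Column 2: 132 + 107 + 72 + 137 = 448.
Column 3: 112 + 97 + 122 + 67 = 398.
Column 4: 127 + 62 + 117 + 92 = 398.
Main diagonal: 77 + 107 + 122 + 92 = 398.
Anti-diagonal: 127 + 97 + 72 + 102 = 398.

No — row 1 sums to 448 but row 3 sums to 398.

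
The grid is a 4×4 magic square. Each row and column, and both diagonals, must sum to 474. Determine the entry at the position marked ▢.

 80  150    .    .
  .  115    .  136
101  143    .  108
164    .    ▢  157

87

Row 3 needs 474; the known cells sum to 352, so (3,3) = 122.
Using column 1: 80 + 101 + 164 + ? → (2,1) = 474 − 345 = 129.
Column 2: 150 + 115 + 143 + ? = 474, so (4,2) = 66.
Column 4 needs 474; the known cells sum to 401, so (1,4) = 73.
From anti-diagonal, 474 − (73 + 143 + 164) gives (2,3) = 94.
Using row 1: 80 + 150 + 73 + ? → (1,3) = 474 − 303 = 171.
Using row 4: 164 + 66 + 157 + ? → (4,3) = 474 − 387 = 87.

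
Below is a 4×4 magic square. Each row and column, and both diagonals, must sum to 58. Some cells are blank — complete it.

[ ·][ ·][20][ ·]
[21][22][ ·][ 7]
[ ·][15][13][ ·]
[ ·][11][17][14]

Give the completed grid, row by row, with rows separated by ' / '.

The remaining cell in row 2 is (2,3) = 58 − 50 = 8.
The remaining cell in row 4 is (4,1) = 58 − 42 = 16.
Column 2 must total 58; the given cells sum to 48, so (1,2) = 10.
Main diagonal needs 58; the known cells sum to 49, so (1,1) = 9.
The remaining cell in anti-diagonal is (1,4) = 58 − 39 = 19.
Using column 1: 9 + 21 + 16 + ? → (3,1) = 58 − 46 = 12.
The remaining cell in column 4 is (3,4) = 58 − 40 = 18.

9 10 20 19 / 21 22 8 7 / 12 15 13 18 / 16 11 17 14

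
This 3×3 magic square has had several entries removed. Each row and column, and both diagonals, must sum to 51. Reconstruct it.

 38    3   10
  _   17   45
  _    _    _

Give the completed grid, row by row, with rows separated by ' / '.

38 3 10 / -11 17 45 / 24 31 -4

From row 2, 51 − (17 + 45) gives (2,1) = -11.
Column 1 needs 51; the known cells sum to 27, so (3,1) = 24.
Column 2: 3 + 17 + ? = 51, so (3,2) = 31.
The remaining cell in column 3 is (3,3) = 51 − 55 = -4.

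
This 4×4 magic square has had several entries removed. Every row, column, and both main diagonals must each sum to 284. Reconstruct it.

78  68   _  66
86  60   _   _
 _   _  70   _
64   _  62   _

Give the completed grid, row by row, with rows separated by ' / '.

The remaining cell in row 1 is (1,3) = 284 − 212 = 72.
Column 1 must total 284; the given cells sum to 228, so (3,1) = 56.
The remaining cell in column 3 is (2,3) = 284 − 204 = 80.
Main diagonal needs 284; the known cells sum to 208, so (4,4) = 76.
Using anti-diagonal: 66 + 80 + 64 + ? → (3,2) = 284 − 210 = 74.
Row 2 needs 284; the known cells sum to 226, so (2,4) = 58.
Row 3 needs 284; the known cells sum to 200, so (3,4) = 84.
Row 4 must total 284; the given cells sum to 202, so (4,2) = 82.

78 68 72 66 / 86 60 80 58 / 56 74 70 84 / 64 82 62 76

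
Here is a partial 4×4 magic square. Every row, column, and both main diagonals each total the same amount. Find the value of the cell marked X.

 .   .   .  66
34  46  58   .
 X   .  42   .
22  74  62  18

Row 4 is complete and sums to 176; that is the magic constant.
Row 2 must total 176; the given cells sum to 138, so (2,4) = 38.
Using column 3: 58 + 42 + 62 + ? → (1,3) = 176 − 162 = 14.
From column 4, 176 − (66 + 38 + 18) gives (3,4) = 54.
Main diagonal needs 176; the known cells sum to 106, so (1,1) = 70.
The remaining cell in anti-diagonal is (3,2) = 176 − 146 = 30.
From row 1, 176 − (70 + 14 + 66) gives (1,2) = 26.
Row 3: 30 + 42 + 54 + ? = 176, so (3,1) = 50.

50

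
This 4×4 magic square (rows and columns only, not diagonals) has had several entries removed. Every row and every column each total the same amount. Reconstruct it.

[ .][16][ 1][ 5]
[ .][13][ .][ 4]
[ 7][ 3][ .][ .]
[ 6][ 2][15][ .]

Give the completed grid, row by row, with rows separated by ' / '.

Column 2 is already complete: 16 + 13 + 3 + 2 = 34, so that is the magic constant.
Row 1 must total 34; the given cells sum to 22, so (1,1) = 12.
The remaining cell in row 4 is (4,4) = 34 − 23 = 11.
Column 1: 12 + 7 + 6 + ? = 34, so (2,1) = 9.
Using column 4: 5 + 4 + 11 + ? → (3,4) = 34 − 20 = 14.
Row 2: 9 + 13 + 4 + ? = 34, so (2,3) = 8.
Using row 3: 7 + 3 + 14 + ? → (3,3) = 34 − 24 = 10.

12 16 1 5 / 9 13 8 4 / 7 3 10 14 / 6 2 15 11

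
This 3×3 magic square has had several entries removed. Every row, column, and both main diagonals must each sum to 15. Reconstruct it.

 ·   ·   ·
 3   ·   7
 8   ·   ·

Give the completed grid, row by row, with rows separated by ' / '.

4 9 2 / 3 5 7 / 8 1 6

Row 2: 3 + 7 + ? = 15, so (2,2) = 5.
Column 1: 3 + 8 + ? = 15, so (1,1) = 4.
Using main diagonal: 4 + 5 + ? → (3,3) = 15 − 9 = 6.
Anti-diagonal must total 15; the given cells sum to 13, so (1,3) = 2.
Row 1 must total 15; the given cells sum to 6, so (1,2) = 9.
The remaining cell in row 3 is (3,2) = 15 − 14 = 1.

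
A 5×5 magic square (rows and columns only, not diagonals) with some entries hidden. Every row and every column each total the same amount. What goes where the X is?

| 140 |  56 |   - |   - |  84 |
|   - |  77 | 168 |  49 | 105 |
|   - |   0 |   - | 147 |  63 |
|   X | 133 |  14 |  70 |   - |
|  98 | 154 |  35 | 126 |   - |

Column 2 is complete and sums to 420; that is the magic constant.
Row 2 must total 420; the given cells sum to 399, so (2,1) = 21.
Using row 5: 98 + 154 + 35 + 126 + ? → (5,5) = 420 − 413 = 7.
Column 4 needs 420; the known cells sum to 392, so (1,4) = 28.
Using column 5: 84 + 105 + 63 + 7 + ? → (4,5) = 420 − 259 = 161.
The remaining cell in row 1 is (1,3) = 420 − 308 = 112.
From row 4, 420 − (133 + 14 + 70 + 161) gives (4,1) = 42.

42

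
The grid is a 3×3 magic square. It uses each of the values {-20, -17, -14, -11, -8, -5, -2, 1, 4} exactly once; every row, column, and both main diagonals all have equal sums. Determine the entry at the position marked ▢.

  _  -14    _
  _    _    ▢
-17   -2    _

-20

The 9 entries sum to -72, so each line sums to -72/3 = -24.
From row 3, -24 − (-17 + (-2)) gives (3,3) = -5.
Column 2 must total -24; the given cells sum to -16, so (2,2) = -8.
Main diagonal: -8 + (-5) + ? = -24, so (1,1) = -11.
Anti-diagonal: -8 + (-17) + ? = -24, so (1,3) = 1.
Column 1 must total -24; the given cells sum to -28, so (2,1) = 4.
From column 3, -24 − (1 + (-5)) gives (2,3) = -20.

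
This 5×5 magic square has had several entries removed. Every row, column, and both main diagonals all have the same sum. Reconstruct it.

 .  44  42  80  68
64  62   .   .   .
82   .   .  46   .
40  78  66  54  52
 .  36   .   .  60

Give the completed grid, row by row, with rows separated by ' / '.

56 44 42 80 68 / 64 62 50 38 76 / 82 70 58 46 34 / 40 78 66 54 52 / 48 36 74 72 60

Row 4 is already complete: 40 + 78 + 66 + 54 + 52 = 290, so that is the magic constant.
Row 1: 44 + 42 + 80 + 68 + ? = 290, so (1,1) = 56.
Using column 1: 56 + 64 + 82 + 40 + ? → (5,1) = 290 − 242 = 48.
From column 2, 290 − (44 + 62 + 78 + 36) gives (3,2) = 70.
Using main diagonal: 56 + 62 + 54 + 60 + ? → (3,3) = 290 − 232 = 58.
Using anti-diagonal: 68 + 58 + 78 + 48 + ? → (2,4) = 290 − 252 = 38.
Using row 3: 82 + 70 + 58 + 46 + ? → (3,5) = 290 − 256 = 34.
The remaining cell in column 4 is (5,4) = 290 − 218 = 72.
Column 5 needs 290; the known cells sum to 214, so (2,5) = 76.
Row 2: 64 + 62 + 38 + 76 + ? = 290, so (2,3) = 50.
The remaining cell in row 5 is (5,3) = 290 − 216 = 74.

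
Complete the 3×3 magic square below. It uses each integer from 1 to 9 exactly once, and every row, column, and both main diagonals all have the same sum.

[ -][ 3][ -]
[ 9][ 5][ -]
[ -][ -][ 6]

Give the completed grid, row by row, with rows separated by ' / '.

The entries are 1 through 9, which sum to 45, so each line sums to 45/3 = 15.
Using row 2: 9 + 5 + ? → (2,3) = 15 − 14 = 1.
Column 2 needs 15; the known cells sum to 8, so (3,2) = 7.
The remaining cell in column 3 is (1,3) = 15 − 7 = 8.
Main diagonal needs 15; the known cells sum to 11, so (1,1) = 4.
Using anti-diagonal: 8 + 5 + ? → (3,1) = 15 − 13 = 2.

4 3 8 / 9 5 1 / 2 7 6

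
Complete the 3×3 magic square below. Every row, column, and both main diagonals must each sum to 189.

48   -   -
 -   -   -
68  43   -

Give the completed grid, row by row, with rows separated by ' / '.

The remaining cell in row 3 is (3,3) = 189 − 111 = 78.
Column 1 must total 189; the given cells sum to 116, so (2,1) = 73.
The remaining cell in main diagonal is (2,2) = 189 − 126 = 63.
Anti-diagonal needs 189; the known cells sum to 131, so (1,3) = 58.
Using row 1: 48 + 58 + ? → (1,2) = 189 − 106 = 83.
Using row 2: 73 + 63 + ? → (2,3) = 189 − 136 = 53.

48 83 58 / 73 63 53 / 68 43 78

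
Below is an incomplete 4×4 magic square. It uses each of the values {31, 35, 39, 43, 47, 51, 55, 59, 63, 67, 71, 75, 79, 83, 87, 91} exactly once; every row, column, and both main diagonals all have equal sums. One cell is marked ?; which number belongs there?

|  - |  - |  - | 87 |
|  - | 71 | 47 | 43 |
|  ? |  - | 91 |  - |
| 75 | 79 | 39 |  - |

The 16 entries sum to 976, so each line sums to 976/4 = 244.
Row 2 must total 244; the given cells sum to 161, so (2,1) = 83.
Row 4 must total 244; the given cells sum to 193, so (4,4) = 51.
Column 3: 47 + 91 + 39 + ? = 244, so (1,3) = 67.
Column 4 needs 244; the known cells sum to 181, so (3,4) = 63.
Main diagonal: 71 + 91 + 51 + ? = 244, so (1,1) = 31.
The remaining cell in anti-diagonal is (3,2) = 244 − 209 = 35.
The remaining cell in row 1 is (1,2) = 244 − 185 = 59.
Row 3 must total 244; the given cells sum to 189, so (3,1) = 55.

55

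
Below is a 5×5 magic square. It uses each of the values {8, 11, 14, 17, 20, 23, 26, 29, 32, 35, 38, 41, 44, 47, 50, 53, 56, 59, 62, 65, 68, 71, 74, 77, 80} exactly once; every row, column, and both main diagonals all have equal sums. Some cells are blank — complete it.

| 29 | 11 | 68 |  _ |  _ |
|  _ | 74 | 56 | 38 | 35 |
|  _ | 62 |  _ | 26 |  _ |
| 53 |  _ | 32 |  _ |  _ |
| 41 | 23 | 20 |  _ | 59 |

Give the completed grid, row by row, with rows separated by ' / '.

29 11 68 65 47 / 17 74 56 38 35 / 80 62 44 26 8 / 53 50 32 14 71 / 41 23 20 77 59

The 25 entries sum to 1100, so each line sums to 1100/5 = 220.
Row 2: 74 + 56 + 38 + 35 + ? = 220, so (2,1) = 17.
Using row 5: 41 + 23 + 20 + 59 + ? → (5,4) = 220 − 143 = 77.
Column 1: 29 + 17 + 53 + 41 + ? = 220, so (3,1) = 80.
Column 2 needs 220; the known cells sum to 170, so (4,2) = 50.
The remaining cell in column 3 is (3,3) = 220 − 176 = 44.
Main diagonal needs 220; the known cells sum to 206, so (4,4) = 14.
Anti-diagonal needs 220; the known cells sum to 173, so (1,5) = 47.
Using row 1: 29 + 11 + 68 + 47 + ? → (1,4) = 220 − 155 = 65.
The remaining cell in row 3 is (3,5) = 220 − 212 = 8.
From row 4, 220 − (53 + 50 + 32 + 14) gives (4,5) = 71.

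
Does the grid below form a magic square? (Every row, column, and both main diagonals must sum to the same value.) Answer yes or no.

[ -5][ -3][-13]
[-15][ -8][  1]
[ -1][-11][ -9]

No — column 1 sums to -21 but column 2 sums to -22.

Row 1: -5 + (-3) + (-13) = -21.
Row 2: -15 + (-8) + 1 = -22.
Row 3: -1 + (-11) + (-9) = -21.
Column 1: -5 + (-15) + (-1) = -21.
Column 2: -3 + (-8) + (-11) = -22.
Column 3: -13 + 1 + (-9) = -21.
Main diagonal: -5 + (-8) + (-9) = -22.
Anti-diagonal: -13 + (-8) + (-1) = -22.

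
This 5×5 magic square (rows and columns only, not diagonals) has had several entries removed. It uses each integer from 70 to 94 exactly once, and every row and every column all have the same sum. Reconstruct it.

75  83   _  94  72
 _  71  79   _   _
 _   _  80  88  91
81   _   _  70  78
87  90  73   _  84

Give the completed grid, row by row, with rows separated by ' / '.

75 83 86 94 72 / 93 71 79 82 85 / 74 77 80 88 91 / 81 89 92 70 78 / 87 90 73 76 84

The entries are 70 through 94, which sum to 2050, so each line sums to 2050/5 = 410.
Row 1 must total 410; the given cells sum to 324, so (1,3) = 86.
Row 5: 87 + 90 + 73 + 84 + ? = 410, so (5,4) = 76.
The remaining cell in column 3 is (4,3) = 410 − 318 = 92.
Column 4 needs 410; the known cells sum to 328, so (2,4) = 82.
Column 5 needs 410; the known cells sum to 325, so (2,5) = 85.
Row 2 must total 410; the given cells sum to 317, so (2,1) = 93.
Row 4 must total 410; the given cells sum to 321, so (4,2) = 89.
The remaining cell in column 1 is (3,1) = 410 − 336 = 74.
Column 2: 83 + 71 + 89 + 90 + ? = 410, so (3,2) = 77.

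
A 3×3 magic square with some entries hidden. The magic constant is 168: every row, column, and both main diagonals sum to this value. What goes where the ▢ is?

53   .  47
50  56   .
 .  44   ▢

59

Using row 1: 53 + 47 + ? → (1,2) = 168 − 100 = 68.
Row 2 needs 168; the known cells sum to 106, so (2,3) = 62.
From column 1, 168 − (53 + 50) gives (3,1) = 65.
Column 3: 47 + 62 + ? = 168, so (3,3) = 59.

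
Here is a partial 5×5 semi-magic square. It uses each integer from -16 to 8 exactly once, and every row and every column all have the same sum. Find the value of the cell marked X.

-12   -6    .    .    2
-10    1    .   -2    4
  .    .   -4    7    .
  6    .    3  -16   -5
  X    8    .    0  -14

The entries are -16 through 8, which sum to -100, so each line sums to -100/5 = -20.
Row 2 needs -20; the known cells sum to -7, so (2,3) = -13.
The remaining cell in row 4 is (4,2) = -20 − (-12) = -8.
Column 2: -6 + 1 + (-8) + 8 + ? = -20, so (3,2) = -15.
From column 4, -20 − (-2 + 7 + (-16) + 0) gives (1,4) = -9.
The remaining cell in column 5 is (3,5) = -20 − (-13) = -7.
From row 1, -20 − (-12 + (-6) + (-9) + 2) gives (1,3) = 5.
The remaining cell in row 3 is (3,1) = -20 − (-19) = -1.
Column 1 needs -20; the known cells sum to -17, so (5,1) = -3.

-3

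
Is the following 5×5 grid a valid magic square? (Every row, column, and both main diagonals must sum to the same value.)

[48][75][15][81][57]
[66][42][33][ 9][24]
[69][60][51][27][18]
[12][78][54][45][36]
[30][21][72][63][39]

Row 1: 48 + 75 + 15 + 81 + 57 = 276.
Row 2: 66 + 42 + 33 + 9 + 24 = 174.
Row 3: 69 + 60 + 51 + 27 + 18 = 225.
Row 4: 12 + 78 + 54 + 45 + 36 = 225.
Row 5: 30 + 21 + 72 + 63 + 39 = 225.
Column 1: 48 + 66 + 69 + 12 + 30 = 225.
Column 2: 75 + 42 + 60 + 78 + 21 = 276.
Column 3: 15 + 33 + 51 + 54 + 72 = 225.
Column 4: 81 + 9 + 27 + 45 + 63 = 225.
Column 5: 57 + 24 + 18 + 36 + 39 = 174.
Main diagonal: 48 + 42 + 51 + 45 + 39 = 225.
Anti-diagonal: 57 + 9 + 51 + 78 + 30 = 225.

No — column 4 sums to 225 but column 5 sums to 174.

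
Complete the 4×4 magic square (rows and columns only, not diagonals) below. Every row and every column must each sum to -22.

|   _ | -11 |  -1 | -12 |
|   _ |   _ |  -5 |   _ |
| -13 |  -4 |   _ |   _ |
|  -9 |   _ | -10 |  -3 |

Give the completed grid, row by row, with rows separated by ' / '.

2 -11 -1 -12 / -2 -7 -5 -8 / -13 -4 -6 1 / -9 0 -10 -3

Using row 1: -11 + (-1) + (-12) + ? → (1,1) = -22 − (-24) = 2.
Row 4: -9 + (-10) + (-3) + ? = -22, so (4,2) = 0.
Column 1 needs -22; the known cells sum to -20, so (2,1) = -2.
Column 2 must total -22; the given cells sum to -15, so (2,2) = -7.
Column 3 must total -22; the given cells sum to -16, so (3,3) = -6.
Row 2 needs -22; the known cells sum to -14, so (2,4) = -8.
Row 3: -13 + (-4) + (-6) + ? = -22, so (3,4) = 1.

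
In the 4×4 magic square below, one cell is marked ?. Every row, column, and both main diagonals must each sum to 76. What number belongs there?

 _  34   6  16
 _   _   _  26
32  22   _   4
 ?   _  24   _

Row 1: 34 + 6 + 16 + ? = 76, so (1,1) = 20.
Row 3: 32 + 22 + 4 + ? = 76, so (3,3) = 18.
From column 3, 76 − (6 + 18 + 24) gives (2,3) = 28.
Using column 4: 16 + 26 + 4 + ? → (4,4) = 76 − 46 = 30.
The remaining cell in main diagonal is (2,2) = 76 − 68 = 8.
From anti-diagonal, 76 − (16 + 28 + 22) gives (4,1) = 10.

10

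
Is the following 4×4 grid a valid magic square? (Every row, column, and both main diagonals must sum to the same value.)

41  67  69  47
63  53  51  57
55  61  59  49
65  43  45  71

Yes

Row 1: 41 + 67 + 69 + 47 = 224.
Row 2: 63 + 53 + 51 + 57 = 224.
Row 3: 55 + 61 + 59 + 49 = 224.
Row 4: 65 + 43 + 45 + 71 = 224.
Column 1: 41 + 63 + 55 + 65 = 224.
Column 2: 67 + 53 + 61 + 43 = 224.
Column 3: 69 + 51 + 59 + 45 = 224.
Column 4: 47 + 57 + 49 + 71 = 224.
Main diagonal: 41 + 53 + 59 + 71 = 224.
Anti-diagonal: 47 + 51 + 61 + 65 = 224.
All lines sum to 224.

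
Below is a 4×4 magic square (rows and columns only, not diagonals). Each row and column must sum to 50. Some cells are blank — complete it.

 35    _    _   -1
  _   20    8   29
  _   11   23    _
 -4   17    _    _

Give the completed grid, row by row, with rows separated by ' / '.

35 2 14 -1 / -7 20 8 29 / 26 11 23 -10 / -4 17 5 32

Using row 2: 20 + 8 + 29 + ? → (2,1) = 50 − 57 = -7.
From column 1, 50 − (35 + (-7) + (-4)) gives (3,1) = 26.
The remaining cell in column 2 is (1,2) = 50 − 48 = 2.
From row 1, 50 − (35 + 2 + (-1)) gives (1,3) = 14.
Row 3 must total 50; the given cells sum to 60, so (3,4) = -10.
From column 3, 50 − (14 + 8 + 23) gives (4,3) = 5.
Column 4: -1 + 29 + (-10) + ? = 50, so (4,4) = 32.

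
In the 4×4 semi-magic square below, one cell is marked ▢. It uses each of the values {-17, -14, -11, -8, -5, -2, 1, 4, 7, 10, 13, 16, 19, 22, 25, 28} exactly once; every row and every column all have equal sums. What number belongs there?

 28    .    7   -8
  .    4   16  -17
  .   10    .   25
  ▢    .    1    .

The 16 entries sum to 88, so each line sums to 88/4 = 22.
The remaining cell in row 1 is (1,2) = 22 − 27 = -5.
From row 2, 22 − (4 + 16 + (-17)) gives (2,1) = 19.
Column 2: -5 + 4 + 10 + ? = 22, so (4,2) = 13.
Column 3 needs 22; the known cells sum to 24, so (3,3) = -2.
Column 4 must total 22; the given cells sum to 0, so (4,4) = 22.
The remaining cell in row 3 is (3,1) = 22 − 33 = -11.
Using row 4: 13 + 1 + 22 + ? → (4,1) = 22 − 36 = -14.

-14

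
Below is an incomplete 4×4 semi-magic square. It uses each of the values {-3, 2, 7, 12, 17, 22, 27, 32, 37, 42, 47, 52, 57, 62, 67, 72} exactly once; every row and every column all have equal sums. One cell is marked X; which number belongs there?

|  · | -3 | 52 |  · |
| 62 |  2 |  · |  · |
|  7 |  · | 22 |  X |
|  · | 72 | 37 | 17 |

42

The 16 entries sum to 552, so each line sums to 552/4 = 138.
Using row 4: 72 + 37 + 17 + ? → (4,1) = 138 − 126 = 12.
Column 1: 62 + 7 + 12 + ? = 138, so (1,1) = 57.
Using column 2: -3 + 2 + 72 + ? → (3,2) = 138 − 71 = 67.
Column 3 must total 138; the given cells sum to 111, so (2,3) = 27.
Row 1: 57 + (-3) + 52 + ? = 138, so (1,4) = 32.
Row 2 needs 138; the known cells sum to 91, so (2,4) = 47.
The remaining cell in row 3 is (3,4) = 138 − 96 = 42.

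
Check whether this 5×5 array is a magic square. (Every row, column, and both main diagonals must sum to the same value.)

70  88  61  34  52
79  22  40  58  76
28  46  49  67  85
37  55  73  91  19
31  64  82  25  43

No — row 1 sums to 305 but row 3 sums to 275.

Row 1: 70 + 88 + 61 + 34 + 52 = 305.
Row 2: 79 + 22 + 40 + 58 + 76 = 275.
Row 3: 28 + 46 + 49 + 67 + 85 = 275.
Row 4: 37 + 55 + 73 + 91 + 19 = 275.
Row 5: 31 + 64 + 82 + 25 + 43 = 245.
Column 1: 70 + 79 + 28 + 37 + 31 = 245.
Column 2: 88 + 22 + 46 + 55 + 64 = 275.
Column 3: 61 + 40 + 49 + 73 + 82 = 305.
Column 4: 34 + 58 + 67 + 91 + 25 = 275.
Column 5: 52 + 76 + 85 + 19 + 43 = 275.
Main diagonal: 70 + 22 + 49 + 91 + 43 = 275.
Anti-diagonal: 52 + 58 + 49 + 55 + 31 = 245.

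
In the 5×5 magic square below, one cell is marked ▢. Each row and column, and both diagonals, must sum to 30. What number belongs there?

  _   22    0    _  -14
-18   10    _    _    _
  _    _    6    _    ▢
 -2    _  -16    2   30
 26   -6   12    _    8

Using row 4: -2 + (-16) + 2 + 30 + ? → (4,2) = 30 − 14 = 16.
The remaining cell in row 5 is (5,4) = 30 − 40 = -10.
Column 2 needs 30; the known cells sum to 42, so (3,2) = -12.
Column 3 needs 30; the known cells sum to 2, so (2,3) = 28.
Main diagonal: 10 + 6 + 2 + 8 + ? = 30, so (1,1) = 4.
Using anti-diagonal: -14 + 6 + 16 + 26 + ? → (2,4) = 30 − 34 = -4.
Row 1: 4 + 22 + 0 + (-14) + ? = 30, so (1,4) = 18.
Using row 2: -18 + 10 + 28 + (-4) + ? → (2,5) = 30 − 16 = 14.
The remaining cell in column 1 is (3,1) = 30 − 10 = 20.
Column 4 needs 30; the known cells sum to 6, so (3,4) = 24.
From column 5, 30 − (-14 + 14 + 30 + 8) gives (3,5) = -8.

-8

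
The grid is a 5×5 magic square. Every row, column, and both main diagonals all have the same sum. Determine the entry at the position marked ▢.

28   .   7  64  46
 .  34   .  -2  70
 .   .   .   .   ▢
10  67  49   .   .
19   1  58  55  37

Row 5 is complete and sums to 170; that is the magic constant.
The remaining cell in row 1 is (1,2) = 170 − 145 = 25.
Using column 2: 25 + 34 + 67 + 1 + ? → (3,2) = 170 − 127 = 43.
Anti-diagonal: 46 + (-2) + 67 + 19 + ? = 170, so (3,3) = 40.
Column 3 needs 170; the known cells sum to 154, so (2,3) = 16.
Main diagonal: 28 + 34 + 40 + 37 + ? = 170, so (4,4) = 31.
Row 2: 34 + 16 + (-2) + 70 + ? = 170, so (2,1) = 52.
The remaining cell in row 4 is (4,5) = 170 − 157 = 13.
Column 1 needs 170; the known cells sum to 109, so (3,1) = 61.
Using column 4: 64 + (-2) + 31 + 55 + ? → (3,4) = 170 − 148 = 22.
Using column 5: 46 + 70 + 13 + 37 + ? → (3,5) = 170 − 166 = 4.

4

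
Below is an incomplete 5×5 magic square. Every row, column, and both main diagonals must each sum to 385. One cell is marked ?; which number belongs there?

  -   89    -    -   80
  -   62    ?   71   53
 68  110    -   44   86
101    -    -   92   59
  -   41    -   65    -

104

The remaining cell in row 3 is (3,3) = 385 − 308 = 77.
Using column 2: 89 + 62 + 110 + 41 + ? → (4,2) = 385 − 302 = 83.
Column 4 must total 385; the given cells sum to 272, so (1,4) = 113.
The remaining cell in column 5 is (5,5) = 385 − 278 = 107.
Main diagonal: 62 + 77 + 92 + 107 + ? = 385, so (1,1) = 47.
Anti-diagonal needs 385; the known cells sum to 311, so (5,1) = 74.
Using row 1: 47 + 89 + 113 + 80 + ? → (1,3) = 385 − 329 = 56.
From row 4, 385 − (101 + 83 + 92 + 59) gives (4,3) = 50.
Row 5 needs 385; the known cells sum to 287, so (5,3) = 98.
From column 1, 385 − (47 + 68 + 101 + 74) gives (2,1) = 95.
Column 3 needs 385; the known cells sum to 281, so (2,3) = 104.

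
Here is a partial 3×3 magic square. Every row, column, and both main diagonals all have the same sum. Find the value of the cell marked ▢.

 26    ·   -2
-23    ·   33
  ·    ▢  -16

19

Column 3 is complete and sums to 15; that is the magic constant.
Using row 1: 26 + (-2) + ? → (1,2) = 15 − 24 = -9.
The remaining cell in row 2 is (2,2) = 15 − 10 = 5.
The remaining cell in column 1 is (3,1) = 15 − 3 = 12.
Column 2 needs 15; the known cells sum to -4, so (3,2) = 19.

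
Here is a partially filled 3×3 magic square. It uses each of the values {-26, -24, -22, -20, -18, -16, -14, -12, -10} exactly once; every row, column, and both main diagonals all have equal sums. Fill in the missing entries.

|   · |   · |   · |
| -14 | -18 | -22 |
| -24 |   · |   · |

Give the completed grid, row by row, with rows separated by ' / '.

-16 -26 -12 / -14 -18 -22 / -24 -10 -20

The 9 entries sum to -162, so each line sums to -162/3 = -54.
From column 1, -54 − (-14 + (-24)) gives (1,1) = -16.
Main diagonal: -16 + (-18) + ? = -54, so (3,3) = -20.
From anti-diagonal, -54 − (-18 + (-24)) gives (1,3) = -12.
Row 1: -16 + (-12) + ? = -54, so (1,2) = -26.
Using row 3: -24 + (-20) + ? → (3,2) = -54 − (-44) = -10.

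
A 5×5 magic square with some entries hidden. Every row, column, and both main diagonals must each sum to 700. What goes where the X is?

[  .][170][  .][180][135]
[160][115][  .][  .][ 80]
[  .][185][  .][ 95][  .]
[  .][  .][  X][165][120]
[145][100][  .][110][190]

Row 5 must total 700; the given cells sum to 545, so (5,3) = 155.
The remaining cell in column 2 is (4,2) = 700 − 570 = 130.
Column 4 needs 700; the known cells sum to 550, so (2,4) = 150.
The remaining cell in column 5 is (3,5) = 700 − 525 = 175.
Using anti-diagonal: 135 + 150 + 130 + 145 + ? → (3,3) = 700 − 560 = 140.
Row 2: 160 + 115 + 150 + 80 + ? = 700, so (2,3) = 195.
From row 3, 700 − (185 + 140 + 95 + 175) gives (3,1) = 105.
Main diagonal: 115 + 140 + 165 + 190 + ? = 700, so (1,1) = 90.
Row 1 must total 700; the given cells sum to 575, so (1,3) = 125.
The remaining cell in column 1 is (4,1) = 700 − 500 = 200.
From column 3, 700 − (125 + 195 + 140 + 155) gives (4,3) = 85.

85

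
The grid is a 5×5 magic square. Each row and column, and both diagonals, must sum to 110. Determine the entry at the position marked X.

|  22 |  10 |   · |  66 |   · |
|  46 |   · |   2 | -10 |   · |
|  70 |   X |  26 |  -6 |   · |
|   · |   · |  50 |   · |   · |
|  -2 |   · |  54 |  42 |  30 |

38

Row 5 must total 110; the given cells sum to 124, so (5,2) = -14.
From column 1, 110 − (22 + 46 + 70 + (-2)) gives (4,1) = -26.
The remaining cell in column 3 is (1,3) = 110 − 132 = -22.
Using column 4: 66 + (-10) + (-6) + 42 + ? → (4,4) = 110 − 92 = 18.
Main diagonal needs 110; the known cells sum to 96, so (2,2) = 14.
Using row 1: 22 + 10 + (-22) + 66 + ? → (1,5) = 110 − 76 = 34.
The remaining cell in row 2 is (2,5) = 110 − 52 = 58.
Using anti-diagonal: 34 + (-10) + 26 + (-2) + ? → (4,2) = 110 − 48 = 62.
Row 4 needs 110; the known cells sum to 104, so (4,5) = 6.
Column 2: 10 + 14 + 62 + (-14) + ? = 110, so (3,2) = 38.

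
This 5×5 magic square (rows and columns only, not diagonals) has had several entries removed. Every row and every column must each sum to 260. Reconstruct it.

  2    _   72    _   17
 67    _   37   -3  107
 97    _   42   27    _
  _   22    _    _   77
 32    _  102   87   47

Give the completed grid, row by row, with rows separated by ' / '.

2 112 72 57 17 / 67 52 37 -3 107 / 97 82 42 27 12 / 62 22 7 92 77 / 32 -8 102 87 47

Using row 2: 67 + 37 + (-3) + 107 + ? → (2,2) = 260 − 208 = 52.
From row 5, 260 − (32 + 102 + 87 + 47) gives (5,2) = -8.
Column 1 must total 260; the given cells sum to 198, so (4,1) = 62.
The remaining cell in column 3 is (4,3) = 260 − 253 = 7.
Column 5 must total 260; the given cells sum to 248, so (3,5) = 12.
From row 3, 260 − (97 + 42 + 27 + 12) gives (3,2) = 82.
Using row 4: 62 + 22 + 7 + 77 + ? → (4,4) = 260 − 168 = 92.
Column 2: 52 + 82 + 22 + (-8) + ? = 260, so (1,2) = 112.
Column 4 must total 260; the given cells sum to 203, so (1,4) = 57.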